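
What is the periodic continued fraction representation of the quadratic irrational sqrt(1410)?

[37; (1, 1, 4, 1, 1, 74)]

Write x_i = (sqrt(1410) + m_i)/d_i with (m_0, d_0) = (0, 1). a_0 = floor(sqrt(1410)) = 37, since 37^2 = 1369 <= 1410 < 1444 = 38^2.
Iterate m_{i+1} = d_i*a_i - m_i, d_{i+1} = (1410 - m_{i+1}^2)/d_i, a_{i+1} = floor((a_0 + m_{i+1})/d_{i+1}):
  m_1 = 1*37 - 0 = 37, d_1 = (1410 - 37^2)/1 = 41/1 = 41, a_1 = floor((37 + 37)/41) = 1.
  m_2 = 41*1 - 37 = 4, d_2 = (1410 - 4^2)/41 = 1394/41 = 34, a_2 = floor((37 + 4)/34) = 1.
  m_3 = 34*1 - 4 = 30, d_3 = (1410 - 30^2)/34 = 510/34 = 15, a_3 = floor((37 + 30)/15) = 4.
  m_4 = 15*4 - 30 = 30, d_4 = (1410 - 30^2)/15 = 510/15 = 34, a_4 = floor((37 + 30)/34) = 1.
  m_5 = 34*1 - 30 = 4, d_5 = (1410 - 4^2)/34 = 1394/34 = 41, a_5 = floor((37 + 4)/41) = 1.
  m_6 = 41*1 - 4 = 37, d_6 = (1410 - 37^2)/41 = 41/41 = 1, a_6 = floor((37 + 37)/1) = 74.
  m_7 = 1*74 - 37 = 37, d_7 = (1410 - 37^2)/1 = 41/1 = 41: (m_7, d_7) = (m_1, d_1) = (37, 41), so from here the quotients repeat a_1, ..., a_6; the period length is 6.
Hence the expansion of sqrt(1410) is a_0 = 37 followed by the repeating block 1, 1, 4, 1, 1, 74 (period 6).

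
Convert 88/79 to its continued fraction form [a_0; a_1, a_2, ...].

[1; 8, 1, 3, 2]

Run the Euclidean algorithm on 88 and 79; the successive quotients are the partial quotients a_0, a_1, ... (each step inverts the fractional part left over by the previous one):
  88 = 1*79 + 9, so a_0 = 1.
  79 = 8*9 + 7, so a_1 = 8.
  9 = 1*7 + 2, so a_2 = 1.
  7 = 3*2 + 1, so a_3 = 3.
  2 = 2*1 + 0, so a_4 = 2.
The remainder reaches 0 after 5 divisions, so the expansion has 5 partial quotients, read off in order.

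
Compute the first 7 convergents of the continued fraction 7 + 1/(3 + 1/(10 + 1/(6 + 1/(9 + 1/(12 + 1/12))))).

Using the convergent recurrence p_i = a_i*p_{i-1} + p_{i-2}, q_i = a_i*q_{i-1} + q_{i-2} with p_{-2}=0, p_{-1}=1, q_{-2}=1, q_{-1}=0:
  i=0: a_0=7, p_0 = 7*1 + 0 = 7, q_0 = 7*0 + 1 = 1.
  i=1: a_1=3, p_1 = 3*7 + 1 = 22, q_1 = 3*1 + 0 = 3.
  i=2: a_2=10, p_2 = 10*22 + 7 = 227, q_2 = 10*3 + 1 = 31.
  i=3: a_3=6, p_3 = 6*227 + 22 = 1384, q_3 = 6*31 + 3 = 189.
  i=4: a_4=9, p_4 = 9*1384 + 227 = 12683, q_4 = 9*189 + 31 = 1732.
  i=5: a_5=12, p_5 = 12*12683 + 1384 = 153580, q_5 = 12*1732 + 189 = 20973.
  i=6: a_6=12, p_6 = 12*153580 + 12683 = 1855643, q_6 = 12*20973 + 1732 = 253408.

7/1, 22/3, 227/31, 1384/189, 12683/1732, 153580/20973, 1855643/253408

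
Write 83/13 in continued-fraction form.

[6; 2, 1, 1, 2]

Run the Euclidean algorithm on 83 and 13; the successive quotients are the partial quotients a_0, a_1, ... (each step inverts the fractional part left over by the previous one):
  83 = 6*13 + 5, so a_0 = 6.
  13 = 2*5 + 3, so a_1 = 2.
  5 = 1*3 + 2, so a_2 = 1.
  3 = 1*2 + 1, so a_3 = 1.
  2 = 2*1 + 0, so a_4 = 2.
The remainder reaches 0 after 5 divisions, so the expansion has 5 partial quotients, read off in order.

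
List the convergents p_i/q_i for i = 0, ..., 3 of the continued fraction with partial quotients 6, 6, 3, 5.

Using the convergent recurrence p_i = a_i*p_{i-1} + p_{i-2}, q_i = a_i*q_{i-1} + q_{i-2} with p_{-2}=0, p_{-1}=1, q_{-2}=1, q_{-1}=0:
  i=0: a_0=6, p_0 = 6*1 + 0 = 6, q_0 = 6*0 + 1 = 1.
  i=1: a_1=6, p_1 = 6*6 + 1 = 37, q_1 = 6*1 + 0 = 6.
  i=2: a_2=3, p_2 = 3*37 + 6 = 117, q_2 = 3*6 + 1 = 19.
  i=3: a_3=5, p_3 = 5*117 + 37 = 622, q_3 = 5*19 + 6 = 101.

6/1, 37/6, 117/19, 622/101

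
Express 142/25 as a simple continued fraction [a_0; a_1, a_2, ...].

[5; 1, 2, 8]

Run the Euclidean algorithm on 142 and 25; the successive quotients are the partial quotients a_0, a_1, ... (each step inverts the fractional part left over by the previous one):
  142 = 5*25 + 17, so a_0 = 5.
  25 = 1*17 + 8, so a_1 = 1.
  17 = 2*8 + 1, so a_2 = 2.
  8 = 8*1 + 0, so a_3 = 8.
The remainder reaches 0 after 4 divisions, so the expansion has 4 partial quotients, read off in order.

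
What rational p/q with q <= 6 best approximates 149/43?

7/2

Expand x = 149/43 as a continued fraction with the Euclidean algorithm:
  149 = 3*43 + 20, so a_0 = 3.
  43 = 2*20 + 3, so a_1 = 2.
  20 = 6*3 + 2, so a_2 = 6.
  3 = 1*2 + 1, so a_3 = 1.
  2 = 2*1 + 0, so a_4 = 2.
so x = [3; 2, 6, 1, 2].
Convergents (p_i = a_i*p_{i-1} + p_{i-2}, q_i = a_i*q_{i-1} + q_{i-2} with p_{-2}=0, p_{-1}=1, q_{-2}=1, q_{-1}=0), until the denominator exceeds 6:
  i=0: a_0=3, p_0 = 3*1 + 0 = 3, q_0 = 3*0 + 1 = 1.
  i=1: a_1=2, p_1 = 2*3 + 1 = 7, q_1 = 2*1 + 0 = 2.
  i=2: a_2=6, p_2 = 6*7 + 3 = 45, q_2 = 6*2 + 1 = 13.
q_2 = 13 > 6, so the last convergent with denominator <= 6 is p_1/q_1 = 7/2.
The closest fraction with denominator <= 6 is either p_1/q_1 or the intermediate fraction (k*p_1 + p_0)/(k*q_1 + q_0) with the largest k >= 1 whose denominator stays <= 6; these approach x as k grows, and every other convergent or intermediate fraction in range is farther away.
Largest k: floor((6 - q_0)/q_1) = floor((6 - 1)/2) = 2.
That gives (2*7 + 3)/(2*2 + 1) = 17/5.
Compare the errors: |x - 7/2| = |149*2 - 7*43|/(43*2) = 3/86, and |x - 17/5| = |149*5 - 17*43|/(43*5) = 14/215.
Cross-multiplying, 3*215 = 645 < 1204 = 14*86, so 3/86 is smaller: the convergent 7/2 is closer to x than 17/5.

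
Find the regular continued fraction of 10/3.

[3; 3]

Run the Euclidean algorithm on 10 and 3; the successive quotients are the partial quotients a_0, a_1, ... (each step inverts the fractional part left over by the previous one):
  10 = 3*3 + 1, so a_0 = 3.
  3 = 3*1 + 0, so a_1 = 3.
The remainder reaches 0 after 2 divisions, so the expansion has 2 partial quotients, read off in order.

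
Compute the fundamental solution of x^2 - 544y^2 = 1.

First expand sqrt(544) as a continued fraction. With x_i = (sqrt(544) + m_i)/d_i and (m_0, d_0) = (0, 1): a_0 = floor(sqrt(544)) = 23, since 23^2 = 529 <= 544 < 576 = 24^2.
Iterate m_{i+1} = d_i*a_i - m_i, d_{i+1} = (544 - m_{i+1}^2)/d_i, a_{i+1} = floor((a_0 + m_{i+1})/d_{i+1}):
  m_1 = 1*23 - 0 = 23, d_1 = (544 - 23^2)/1 = 15/1 = 15, a_1 = floor((23 + 23)/15) = 3.
  m_2 = 15*3 - 23 = 22, d_2 = (544 - 22^2)/15 = 60/15 = 4, a_2 = floor((23 + 22)/4) = 11.
  m_3 = 4*11 - 22 = 22, d_3 = (544 - 22^2)/4 = 60/4 = 15, a_3 = floor((23 + 22)/15) = 3.
  m_4 = 15*3 - 22 = 23, d_4 = (544 - 23^2)/15 = 15/15 = 1, a_4 = floor((23 + 23)/1) = 46.
  m_5 = 1*46 - 23 = 23, d_5 = (544 - 23^2)/1 = 15/1 = 15: (m_5, d_5) = (m_1, d_1) = (23, 15), so from here the quotients repeat a_1, ..., a_4; the period length is 4.
So sqrt(544) = [23; (3, 11, 3, 46)] with period length k = 4.
k is even, so the fundamental solution of x^2 - 544y^2 = 1 is (p_{k-1}, q_{k-1}) = (p_3, q_3); compute convergents through index 3.
Convergents (p_i = a_i*p_{i-1} + p_{i-2}, q_i = a_i*q_{i-1} + q_{i-2} with p_{-2}=0, p_{-1}=1, q_{-2}=1, q_{-1}=0):
  i=0: a_0=23, p_0 = 23*1 + 0 = 23, q_0 = 23*0 + 1 = 1.
  i=1: a_1=3, p_1 = 3*23 + 1 = 70, q_1 = 3*1 + 0 = 3.
  i=2: a_2=11, p_2 = 11*70 + 23 = 793, q_2 = 11*3 + 1 = 34.
  i=3: a_3=3, p_3 = 3*793 + 70 = 2449, q_3 = 3*34 + 3 = 105.
Check: 2449^2 - 544*105^2 = 5997601 - 5997600 = 1, so (x, y) = (2449, 105) solves the equation, and by the theorem it is the least positive solution.

(x, y) = (2449, 105)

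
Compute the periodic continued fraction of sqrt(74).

Write x_i = (sqrt(74) + m_i)/d_i with (m_0, d_0) = (0, 1). a_0 = floor(sqrt(74)) = 8, since 8^2 = 64 <= 74 < 81 = 9^2.
Iterate m_{i+1} = d_i*a_i - m_i, d_{i+1} = (74 - m_{i+1}^2)/d_i, a_{i+1} = floor((a_0 + m_{i+1})/d_{i+1}):
  m_1 = 1*8 - 0 = 8, d_1 = (74 - 8^2)/1 = 10/1 = 10, a_1 = floor((8 + 8)/10) = 1.
  m_2 = 10*1 - 8 = 2, d_2 = (74 - 2^2)/10 = 70/10 = 7, a_2 = floor((8 + 2)/7) = 1.
  m_3 = 7*1 - 2 = 5, d_3 = (74 - 5^2)/7 = 49/7 = 7, a_3 = floor((8 + 5)/7) = 1.
  m_4 = 7*1 - 5 = 2, d_4 = (74 - 2^2)/7 = 70/7 = 10, a_4 = floor((8 + 2)/10) = 1.
  m_5 = 10*1 - 2 = 8, d_5 = (74 - 8^2)/10 = 10/10 = 1, a_5 = floor((8 + 8)/1) = 16.
  m_6 = 1*16 - 8 = 8, d_6 = (74 - 8^2)/1 = 10/1 = 10: (m_6, d_6) = (m_1, d_1) = (8, 10), so from here the quotients repeat a_1, ..., a_5; the period length is 5.
Hence the expansion of sqrt(74) is a_0 = 8 followed by the repeating block 1, 1, 1, 1, 16 (period 5).

[8; (1, 1, 1, 1, 16)]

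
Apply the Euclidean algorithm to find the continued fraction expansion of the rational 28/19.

[1; 2, 9]

Run the Euclidean algorithm on 28 and 19; the successive quotients are the partial quotients a_0, a_1, ... (each step inverts the fractional part left over by the previous one):
  28 = 1*19 + 9, so a_0 = 1.
  19 = 2*9 + 1, so a_1 = 2.
  9 = 9*1 + 0, so a_2 = 9.
The remainder reaches 0 after 3 divisions, so the expansion has 3 partial quotients, read off in order.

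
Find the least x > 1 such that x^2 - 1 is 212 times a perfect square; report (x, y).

(x, y) = (66249, 4550)

First expand sqrt(212) as a continued fraction. With x_i = (sqrt(212) + m_i)/d_i and (m_0, d_0) = (0, 1): a_0 = floor(sqrt(212)) = 14, since 14^2 = 196 <= 212 < 225 = 15^2.
Iterate m_{i+1} = d_i*a_i - m_i, d_{i+1} = (212 - m_{i+1}^2)/d_i, a_{i+1} = floor((a_0 + m_{i+1})/d_{i+1}):
  m_1 = 1*14 - 0 = 14, d_1 = (212 - 14^2)/1 = 16/1 = 16, a_1 = floor((14 + 14)/16) = 1.
  m_2 = 16*1 - 14 = 2, d_2 = (212 - 2^2)/16 = 208/16 = 13, a_2 = floor((14 + 2)/13) = 1.
  m_3 = 13*1 - 2 = 11, d_3 = (212 - 11^2)/13 = 91/13 = 7, a_3 = floor((14 + 11)/7) = 3.
  m_4 = 7*3 - 11 = 10, d_4 = (212 - 10^2)/7 = 112/7 = 16, a_4 = floor((14 + 10)/16) = 1.
  m_5 = 16*1 - 10 = 6, d_5 = (212 - 6^2)/16 = 176/16 = 11, a_5 = floor((14 + 6)/11) = 1.
  m_6 = 11*1 - 6 = 5, d_6 = (212 - 5^2)/11 = 187/11 = 17, a_6 = floor((14 + 5)/17) = 1.
  m_7 = 17*1 - 5 = 12, d_7 = (212 - 12^2)/17 = 68/17 = 4, a_7 = floor((14 + 12)/4) = 6.
  m_8 = 4*6 - 12 = 12, d_8 = (212 - 12^2)/4 = 68/4 = 17, a_8 = floor((14 + 12)/17) = 1.
  m_9 = 17*1 - 12 = 5, d_9 = (212 - 5^2)/17 = 187/17 = 11, a_9 = floor((14 + 5)/11) = 1.
  m_10 = 11*1 - 5 = 6, d_10 = (212 - 6^2)/11 = 176/11 = 16, a_10 = floor((14 + 6)/16) = 1.
  m_11 = 16*1 - 6 = 10, d_11 = (212 - 10^2)/16 = 112/16 = 7, a_11 = floor((14 + 10)/7) = 3.
  m_12 = 7*3 - 10 = 11, d_12 = (212 - 11^2)/7 = 91/7 = 13, a_12 = floor((14 + 11)/13) = 1.
  m_13 = 13*1 - 11 = 2, d_13 = (212 - 2^2)/13 = 208/13 = 16, a_13 = floor((14 + 2)/16) = 1.
  m_14 = 16*1 - 2 = 14, d_14 = (212 - 14^2)/16 = 16/16 = 1, a_14 = floor((14 + 14)/1) = 28.
  m_15 = 1*28 - 14 = 14, d_15 = (212 - 14^2)/1 = 16/1 = 16: (m_15, d_15) = (m_1, d_1) = (14, 16), so from here the quotients repeat a_1, ..., a_14; the period length is 14.
So sqrt(212) = [14; (1, 1, 3, 1, 1, 1, 6, 1, 1, 1, 3, 1, 1, 28)] with period length k = 14.
k is even, so the fundamental solution of x^2 - 212y^2 = 1 is (p_{k-1}, q_{k-1}) = (p_13, q_13); compute convergents through index 13.
Convergents (p_i = a_i*p_{i-1} + p_{i-2}, q_i = a_i*q_{i-1} + q_{i-2} with p_{-2}=0, p_{-1}=1, q_{-2}=1, q_{-1}=0):
  i=0: a_0=14, p_0 = 14*1 + 0 = 14, q_0 = 14*0 + 1 = 1.
  i=1: a_1=1, p_1 = 1*14 + 1 = 15, q_1 = 1*1 + 0 = 1.
  i=2: a_2=1, p_2 = 1*15 + 14 = 29, q_2 = 1*1 + 1 = 2.
  i=3: a_3=3, p_3 = 3*29 + 15 = 102, q_3 = 3*2 + 1 = 7.
  i=4: a_4=1, p_4 = 1*102 + 29 = 131, q_4 = 1*7 + 2 = 9.
  i=5: a_5=1, p_5 = 1*131 + 102 = 233, q_5 = 1*9 + 7 = 16.
  i=6: a_6=1, p_6 = 1*233 + 131 = 364, q_6 = 1*16 + 9 = 25.
  i=7: a_7=6, p_7 = 6*364 + 233 = 2417, q_7 = 6*25 + 16 = 166.
  i=8: a_8=1, p_8 = 1*2417 + 364 = 2781, q_8 = 1*166 + 25 = 191.
  i=9: a_9=1, p_9 = 1*2781 + 2417 = 5198, q_9 = 1*191 + 166 = 357.
  i=10: a_10=1, p_10 = 1*5198 + 2781 = 7979, q_10 = 1*357 + 191 = 548.
  i=11: a_11=3, p_11 = 3*7979 + 5198 = 29135, q_11 = 3*548 + 357 = 2001.
  i=12: a_12=1, p_12 = 1*29135 + 7979 = 37114, q_12 = 1*2001 + 548 = 2549.
  i=13: a_13=1, p_13 = 1*37114 + 29135 = 66249, q_13 = 1*2549 + 2001 = 4550.
Check: 66249^2 - 212*4550^2 = 4388930001 - 4388930000 = 1, so (x, y) = (66249, 4550) solves the equation, and by the theorem it is the least positive solution.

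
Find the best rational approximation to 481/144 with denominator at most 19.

Expand x = 481/144 as a continued fraction with the Euclidean algorithm:
  481 = 3*144 + 49, so a_0 = 3.
  144 = 2*49 + 46, so a_1 = 2.
  49 = 1*46 + 3, so a_2 = 1.
  46 = 15*3 + 1, so a_3 = 15.
  3 = 3*1 + 0, so a_4 = 3.
so x = [3; 2, 1, 15, 3].
Convergents (p_i = a_i*p_{i-1} + p_{i-2}, q_i = a_i*q_{i-1} + q_{i-2} with p_{-2}=0, p_{-1}=1, q_{-2}=1, q_{-1}=0), until the denominator exceeds 19:
  i=0: a_0=3, p_0 = 3*1 + 0 = 3, q_0 = 3*0 + 1 = 1.
  i=1: a_1=2, p_1 = 2*3 + 1 = 7, q_1 = 2*1 + 0 = 2.
  i=2: a_2=1, p_2 = 1*7 + 3 = 10, q_2 = 1*2 + 1 = 3.
  i=3: a_3=15, p_3 = 15*10 + 7 = 157, q_3 = 15*3 + 2 = 47.
q_3 = 47 > 19, so the last convergent with denominator <= 19 is p_2/q_2 = 10/3.
The closest fraction with denominator <= 19 is either p_2/q_2 or the intermediate fraction (k*p_2 + p_1)/(k*q_2 + q_1) with the largest k >= 1 whose denominator stays <= 19; these approach x as k grows, and every other convergent or intermediate fraction in range is farther away.
Largest k: floor((19 - q_1)/q_2) = floor((19 - 2)/3) = 5.
That gives (5*10 + 7)/(5*3 + 2) = 57/17.
Compare the errors: |x - 10/3| = |481*3 - 10*144|/(144*3) = 3/432, and |x - 57/17| = |481*17 - 57*144|/(144*17) = 31/2448.
Cross-multiplying, 3*2448 = 7344 < 13392 = 31*432, so 3/432 is smaller: the convergent 10/3 is closer to x than 57/17.

10/3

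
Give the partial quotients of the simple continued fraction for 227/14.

[16; 4, 1, 2]

Run the Euclidean algorithm on 227 and 14; the successive quotients are the partial quotients a_0, a_1, ... (each step inverts the fractional part left over by the previous one):
  227 = 16*14 + 3, so a_0 = 16.
  14 = 4*3 + 2, so a_1 = 4.
  3 = 1*2 + 1, so a_2 = 1.
  2 = 2*1 + 0, so a_3 = 2.
The remainder reaches 0 after 4 divisions, so the expansion has 4 partial quotients, read off in order.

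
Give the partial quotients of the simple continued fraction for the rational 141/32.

[4; 2, 2, 6]

Run the Euclidean algorithm on 141 and 32; the successive quotients are the partial quotients a_0, a_1, ... (each step inverts the fractional part left over by the previous one):
  141 = 4*32 + 13, so a_0 = 4.
  32 = 2*13 + 6, so a_1 = 2.
  13 = 2*6 + 1, so a_2 = 2.
  6 = 6*1 + 0, so a_3 = 6.
The remainder reaches 0 after 4 divisions, so the expansion has 4 partial quotients, read off in order.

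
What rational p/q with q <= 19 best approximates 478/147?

Expand x = 478/147 as a continued fraction with the Euclidean algorithm:
  478 = 3*147 + 37, so a_0 = 3.
  147 = 3*37 + 36, so a_1 = 3.
  37 = 1*36 + 1, so a_2 = 1.
  36 = 36*1 + 0, so a_3 = 36.
so x = [3; 3, 1, 36].
Convergents (p_i = a_i*p_{i-1} + p_{i-2}, q_i = a_i*q_{i-1} + q_{i-2} with p_{-2}=0, p_{-1}=1, q_{-2}=1, q_{-1}=0), until the denominator exceeds 19:
  i=0: a_0=3, p_0 = 3*1 + 0 = 3, q_0 = 3*0 + 1 = 1.
  i=1: a_1=3, p_1 = 3*3 + 1 = 10, q_1 = 3*1 + 0 = 3.
  i=2: a_2=1, p_2 = 1*10 + 3 = 13, q_2 = 1*3 + 1 = 4.
  i=3: a_3=36, p_3 = 36*13 + 10 = 478, q_3 = 36*4 + 3 = 147.
q_3 = 147 > 19, so the last convergent with denominator <= 19 is p_2/q_2 = 13/4.
The closest fraction with denominator <= 19 is either p_2/q_2 or the intermediate fraction (k*p_2 + p_1)/(k*q_2 + q_1) with the largest k >= 1 whose denominator stays <= 19; these approach x as k grows, and every other convergent or intermediate fraction in range is farther away.
Largest k: floor((19 - q_1)/q_2) = floor((19 - 3)/4) = 4.
That gives (4*13 + 10)/(4*4 + 3) = 62/19.
Compare the errors: |x - 13/4| = |478*4 - 13*147|/(147*4) = 1/588, and |x - 62/19| = |478*19 - 62*147|/(147*19) = 32/2793.
Cross-multiplying, 1*2793 = 2793 < 18816 = 32*588, so 1/588 is smaller: the convergent 13/4 is closer to x than 62/19.

13/4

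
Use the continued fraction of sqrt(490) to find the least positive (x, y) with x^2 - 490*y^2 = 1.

(x, y) = (1039681, 46968)

First expand sqrt(490) as a continued fraction. With x_i = (sqrt(490) + m_i)/d_i and (m_0, d_0) = (0, 1): a_0 = floor(sqrt(490)) = 22, since 22^2 = 484 <= 490 < 529 = 23^2.
Iterate m_{i+1} = d_i*a_i - m_i, d_{i+1} = (490 - m_{i+1}^2)/d_i, a_{i+1} = floor((a_0 + m_{i+1})/d_{i+1}):
  m_1 = 1*22 - 0 = 22, d_1 = (490 - 22^2)/1 = 6/1 = 6, a_1 = floor((22 + 22)/6) = 7.
  m_2 = 6*7 - 22 = 20, d_2 = (490 - 20^2)/6 = 90/6 = 15, a_2 = floor((22 + 20)/15) = 2.
  m_3 = 15*2 - 20 = 10, d_3 = (490 - 10^2)/15 = 390/15 = 26, a_3 = floor((22 + 10)/26) = 1.
  m_4 = 26*1 - 10 = 16, d_4 = (490 - 16^2)/26 = 234/26 = 9, a_4 = floor((22 + 16)/9) = 4.
  m_5 = 9*4 - 16 = 20, d_5 = (490 - 20^2)/9 = 90/9 = 10, a_5 = floor((22 + 20)/10) = 4.
  m_6 = 10*4 - 20 = 20, d_6 = (490 - 20^2)/10 = 90/10 = 9, a_6 = floor((22 + 20)/9) = 4.
  m_7 = 9*4 - 20 = 16, d_7 = (490 - 16^2)/9 = 234/9 = 26, a_7 = floor((22 + 16)/26) = 1.
  m_8 = 26*1 - 16 = 10, d_8 = (490 - 10^2)/26 = 390/26 = 15, a_8 = floor((22 + 10)/15) = 2.
  m_9 = 15*2 - 10 = 20, d_9 = (490 - 20^2)/15 = 90/15 = 6, a_9 = floor((22 + 20)/6) = 7.
  m_10 = 6*7 - 20 = 22, d_10 = (490 - 22^2)/6 = 6/6 = 1, a_10 = floor((22 + 22)/1) = 44.
  m_11 = 1*44 - 22 = 22, d_11 = (490 - 22^2)/1 = 6/1 = 6: (m_11, d_11) = (m_1, d_1) = (22, 6), so from here the quotients repeat a_1, ..., a_10; the period length is 10.
So sqrt(490) = [22; (7, 2, 1, 4, 4, 4, 1, 2, 7, 44)] with period length k = 10.
k is even, so the fundamental solution of x^2 - 490y^2 = 1 is (p_{k-1}, q_{k-1}) = (p_9, q_9); compute convergents through index 9.
Convergents (p_i = a_i*p_{i-1} + p_{i-2}, q_i = a_i*q_{i-1} + q_{i-2} with p_{-2}=0, p_{-1}=1, q_{-2}=1, q_{-1}=0):
  i=0: a_0=22, p_0 = 22*1 + 0 = 22, q_0 = 22*0 + 1 = 1.
  i=1: a_1=7, p_1 = 7*22 + 1 = 155, q_1 = 7*1 + 0 = 7.
  i=2: a_2=2, p_2 = 2*155 + 22 = 332, q_2 = 2*7 + 1 = 15.
  i=3: a_3=1, p_3 = 1*332 + 155 = 487, q_3 = 1*15 + 7 = 22.
  i=4: a_4=4, p_4 = 4*487 + 332 = 2280, q_4 = 4*22 + 15 = 103.
  i=5: a_5=4, p_5 = 4*2280 + 487 = 9607, q_5 = 4*103 + 22 = 434.
  i=6: a_6=4, p_6 = 4*9607 + 2280 = 40708, q_6 = 4*434 + 103 = 1839.
  i=7: a_7=1, p_7 = 1*40708 + 9607 = 50315, q_7 = 1*1839 + 434 = 2273.
  i=8: a_8=2, p_8 = 2*50315 + 40708 = 141338, q_8 = 2*2273 + 1839 = 6385.
  i=9: a_9=7, p_9 = 7*141338 + 50315 = 1039681, q_9 = 7*6385 + 2273 = 46968.
Check: 1039681^2 - 490*46968^2 = 1080936581761 - 1080936581760 = 1, so (x, y) = (1039681, 46968) solves the equation, and by the theorem it is the least positive solution.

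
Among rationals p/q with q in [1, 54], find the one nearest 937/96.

244/25

Expand x = 937/96 as a continued fraction with the Euclidean algorithm:
  937 = 9*96 + 73, so a_0 = 9.
  96 = 1*73 + 23, so a_1 = 1.
  73 = 3*23 + 4, so a_2 = 3.
  23 = 5*4 + 3, so a_3 = 5.
  4 = 1*3 + 1, so a_4 = 1.
  3 = 3*1 + 0, so a_5 = 3.
so x = [9; 1, 3, 5, 1, 3].
Convergents (p_i = a_i*p_{i-1} + p_{i-2}, q_i = a_i*q_{i-1} + q_{i-2} with p_{-2}=0, p_{-1}=1, q_{-2}=1, q_{-1}=0), until the denominator exceeds 54:
  i=0: a_0=9, p_0 = 9*1 + 0 = 9, q_0 = 9*0 + 1 = 1.
  i=1: a_1=1, p_1 = 1*9 + 1 = 10, q_1 = 1*1 + 0 = 1.
  i=2: a_2=3, p_2 = 3*10 + 9 = 39, q_2 = 3*1 + 1 = 4.
  i=3: a_3=5, p_3 = 5*39 + 10 = 205, q_3 = 5*4 + 1 = 21.
  i=4: a_4=1, p_4 = 1*205 + 39 = 244, q_4 = 1*21 + 4 = 25.
  i=5: a_5=3, p_5 = 3*244 + 205 = 937, q_5 = 3*25 + 21 = 96.
q_5 = 96 > 54, so the last convergent with denominator <= 54 is p_4/q_4 = 244/25.
The closest fraction with denominator <= 54 is either p_4/q_4 or the intermediate fraction (k*p_4 + p_3)/(k*q_4 + q_3) with the largest k >= 1 whose denominator stays <= 54; these approach x as k grows, and every other convergent or intermediate fraction in range is farther away.
Largest k: floor((54 - q_3)/q_4) = floor((54 - 21)/25) = 1.
That gives (1*244 + 205)/(1*25 + 21) = 449/46.
Compare the errors: |x - 244/25| = |937*25 - 244*96|/(96*25) = 1/2400, and |x - 449/46| = |937*46 - 449*96|/(96*46) = 2/4416.
Cross-multiplying, 1*4416 = 4416 < 4800 = 2*2400, so 1/2400 is smaller: the convergent 244/25 is closer to x than 449/46.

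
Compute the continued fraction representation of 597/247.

Run the Euclidean algorithm on 597 and 247; the successive quotients are the partial quotients a_0, a_1, ... (each step inverts the fractional part left over by the previous one):
  597 = 2*247 + 103, so a_0 = 2.
  247 = 2*103 + 41, so a_1 = 2.
  103 = 2*41 + 21, so a_2 = 2.
  41 = 1*21 + 20, so a_3 = 1.
  21 = 1*20 + 1, so a_4 = 1.
  20 = 20*1 + 0, so a_5 = 20.
The remainder reaches 0 after 6 divisions, so the expansion has 6 partial quotients, read off in order.

[2; 2, 2, 1, 1, 20]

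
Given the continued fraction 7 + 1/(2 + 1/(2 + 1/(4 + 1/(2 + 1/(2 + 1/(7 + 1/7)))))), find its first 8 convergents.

7/1, 15/2, 37/5, 163/22, 363/49, 889/120, 6586/889, 46991/6343

Using the convergent recurrence p_i = a_i*p_{i-1} + p_{i-2}, q_i = a_i*q_{i-1} + q_{i-2} with p_{-2}=0, p_{-1}=1, q_{-2}=1, q_{-1}=0:
  i=0: a_0=7, p_0 = 7*1 + 0 = 7, q_0 = 7*0 + 1 = 1.
  i=1: a_1=2, p_1 = 2*7 + 1 = 15, q_1 = 2*1 + 0 = 2.
  i=2: a_2=2, p_2 = 2*15 + 7 = 37, q_2 = 2*2 + 1 = 5.
  i=3: a_3=4, p_3 = 4*37 + 15 = 163, q_3 = 4*5 + 2 = 22.
  i=4: a_4=2, p_4 = 2*163 + 37 = 363, q_4 = 2*22 + 5 = 49.
  i=5: a_5=2, p_5 = 2*363 + 163 = 889, q_5 = 2*49 + 22 = 120.
  i=6: a_6=7, p_6 = 7*889 + 363 = 6586, q_6 = 7*120 + 49 = 889.
  i=7: a_7=7, p_7 = 7*6586 + 889 = 46991, q_7 = 7*889 + 120 = 6343.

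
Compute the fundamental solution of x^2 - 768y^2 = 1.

First expand sqrt(768) as a continued fraction. With x_i = (sqrt(768) + m_i)/d_i and (m_0, d_0) = (0, 1): a_0 = floor(sqrt(768)) = 27, since 27^2 = 729 <= 768 < 784 = 28^2.
Iterate m_{i+1} = d_i*a_i - m_i, d_{i+1} = (768 - m_{i+1}^2)/d_i, a_{i+1} = floor((a_0 + m_{i+1})/d_{i+1}):
  m_1 = 1*27 - 0 = 27, d_1 = (768 - 27^2)/1 = 39/1 = 39, a_1 = floor((27 + 27)/39) = 1.
  m_2 = 39*1 - 27 = 12, d_2 = (768 - 12^2)/39 = 624/39 = 16, a_2 = floor((27 + 12)/16) = 2.
  m_3 = 16*2 - 12 = 20, d_3 = (768 - 20^2)/16 = 368/16 = 23, a_3 = floor((27 + 20)/23) = 2.
  m_4 = 23*2 - 20 = 26, d_4 = (768 - 26^2)/23 = 92/23 = 4, a_4 = floor((27 + 26)/4) = 13.
  m_5 = 4*13 - 26 = 26, d_5 = (768 - 26^2)/4 = 92/4 = 23, a_5 = floor((27 + 26)/23) = 2.
  m_6 = 23*2 - 26 = 20, d_6 = (768 - 20^2)/23 = 368/23 = 16, a_6 = floor((27 + 20)/16) = 2.
  m_7 = 16*2 - 20 = 12, d_7 = (768 - 12^2)/16 = 624/16 = 39, a_7 = floor((27 + 12)/39) = 1.
  m_8 = 39*1 - 12 = 27, d_8 = (768 - 27^2)/39 = 39/39 = 1, a_8 = floor((27 + 27)/1) = 54.
  m_9 = 1*54 - 27 = 27, d_9 = (768 - 27^2)/1 = 39/1 = 39: (m_9, d_9) = (m_1, d_1) = (27, 39), so from here the quotients repeat a_1, ..., a_8; the period length is 8.
So sqrt(768) = [27; (1, 2, 2, 13, 2, 2, 1, 54)] with period length k = 8.
k is even, so the fundamental solution of x^2 - 768y^2 = 1 is (p_{k-1}, q_{k-1}) = (p_7, q_7); compute convergents through index 7.
Convergents (p_i = a_i*p_{i-1} + p_{i-2}, q_i = a_i*q_{i-1} + q_{i-2} with p_{-2}=0, p_{-1}=1, q_{-2}=1, q_{-1}=0):
  i=0: a_0=27, p_0 = 27*1 + 0 = 27, q_0 = 27*0 + 1 = 1.
  i=1: a_1=1, p_1 = 1*27 + 1 = 28, q_1 = 1*1 + 0 = 1.
  i=2: a_2=2, p_2 = 2*28 + 27 = 83, q_2 = 2*1 + 1 = 3.
  i=3: a_3=2, p_3 = 2*83 + 28 = 194, q_3 = 2*3 + 1 = 7.
  i=4: a_4=13, p_4 = 13*194 + 83 = 2605, q_4 = 13*7 + 3 = 94.
  i=5: a_5=2, p_5 = 2*2605 + 194 = 5404, q_5 = 2*94 + 7 = 195.
  i=6: a_6=2, p_6 = 2*5404 + 2605 = 13413, q_6 = 2*195 + 94 = 484.
  i=7: a_7=1, p_7 = 1*13413 + 5404 = 18817, q_7 = 1*484 + 195 = 679.
Check: 18817^2 - 768*679^2 = 354079489 - 354079488 = 1, so (x, y) = (18817, 679) solves the equation, and by the theorem it is the least positive solution.

(x, y) = (18817, 679)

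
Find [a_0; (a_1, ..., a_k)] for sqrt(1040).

Write x_i = (sqrt(1040) + m_i)/d_i with (m_0, d_0) = (0, 1). a_0 = floor(sqrt(1040)) = 32, since 32^2 = 1024 <= 1040 < 1089 = 33^2.
Iterate m_{i+1} = d_i*a_i - m_i, d_{i+1} = (1040 - m_{i+1}^2)/d_i, a_{i+1} = floor((a_0 + m_{i+1})/d_{i+1}):
  m_1 = 1*32 - 0 = 32, d_1 = (1040 - 32^2)/1 = 16/1 = 16, a_1 = floor((32 + 32)/16) = 4.
  m_2 = 16*4 - 32 = 32, d_2 = (1040 - 32^2)/16 = 16/16 = 1, a_2 = floor((32 + 32)/1) = 64.
  m_3 = 1*64 - 32 = 32, d_3 = (1040 - 32^2)/1 = 16/1 = 16: (m_3, d_3) = (m_1, d_1) = (32, 16), so from here the quotients repeat a_1, a_2; the period length is 2.
Hence the expansion of sqrt(1040) is a_0 = 32 followed by the repeating block 4, 64 (period 2).

[32; (4, 64)]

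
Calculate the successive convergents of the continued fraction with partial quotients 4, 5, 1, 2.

4/1, 21/5, 25/6, 71/17

Using the convergent recurrence p_i = a_i*p_{i-1} + p_{i-2}, q_i = a_i*q_{i-1} + q_{i-2} with p_{-2}=0, p_{-1}=1, q_{-2}=1, q_{-1}=0:
  i=0: a_0=4, p_0 = 4*1 + 0 = 4, q_0 = 4*0 + 1 = 1.
  i=1: a_1=5, p_1 = 5*4 + 1 = 21, q_1 = 5*1 + 0 = 5.
  i=2: a_2=1, p_2 = 1*21 + 4 = 25, q_2 = 1*5 + 1 = 6.
  i=3: a_3=2, p_3 = 2*25 + 21 = 71, q_3 = 2*6 + 5 = 17.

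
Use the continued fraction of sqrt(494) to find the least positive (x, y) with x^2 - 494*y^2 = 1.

(x, y) = (73035, 3286)

First expand sqrt(494) as a continued fraction. With x_i = (sqrt(494) + m_i)/d_i and (m_0, d_0) = (0, 1): a_0 = floor(sqrt(494)) = 22, since 22^2 = 484 <= 494 < 529 = 23^2.
Iterate m_{i+1} = d_i*a_i - m_i, d_{i+1} = (494 - m_{i+1}^2)/d_i, a_{i+1} = floor((a_0 + m_{i+1})/d_{i+1}):
  m_1 = 1*22 - 0 = 22, d_1 = (494 - 22^2)/1 = 10/1 = 10, a_1 = floor((22 + 22)/10) = 4.
  m_2 = 10*4 - 22 = 18, d_2 = (494 - 18^2)/10 = 170/10 = 17, a_2 = floor((22 + 18)/17) = 2.
  m_3 = 17*2 - 18 = 16, d_3 = (494 - 16^2)/17 = 238/17 = 14, a_3 = floor((22 + 16)/14) = 2.
  m_4 = 14*2 - 16 = 12, d_4 = (494 - 12^2)/14 = 350/14 = 25, a_4 = floor((22 + 12)/25) = 1.
  m_5 = 25*1 - 12 = 13, d_5 = (494 - 13^2)/25 = 325/25 = 13, a_5 = floor((22 + 13)/13) = 2.
  m_6 = 13*2 - 13 = 13, d_6 = (494 - 13^2)/13 = 325/13 = 25, a_6 = floor((22 + 13)/25) = 1.
  m_7 = 25*1 - 13 = 12, d_7 = (494 - 12^2)/25 = 350/25 = 14, a_7 = floor((22 + 12)/14) = 2.
  m_8 = 14*2 - 12 = 16, d_8 = (494 - 16^2)/14 = 238/14 = 17, a_8 = floor((22 + 16)/17) = 2.
  m_9 = 17*2 - 16 = 18, d_9 = (494 - 18^2)/17 = 170/17 = 10, a_9 = floor((22 + 18)/10) = 4.
  m_10 = 10*4 - 18 = 22, d_10 = (494 - 22^2)/10 = 10/10 = 1, a_10 = floor((22 + 22)/1) = 44.
  m_11 = 1*44 - 22 = 22, d_11 = (494 - 22^2)/1 = 10/1 = 10: (m_11, d_11) = (m_1, d_1) = (22, 10), so from here the quotients repeat a_1, ..., a_10; the period length is 10.
So sqrt(494) = [22; (4, 2, 2, 1, 2, 1, 2, 2, 4, 44)] with period length k = 10.
k is even, so the fundamental solution of x^2 - 494y^2 = 1 is (p_{k-1}, q_{k-1}) = (p_9, q_9); compute convergents through index 9.
Convergents (p_i = a_i*p_{i-1} + p_{i-2}, q_i = a_i*q_{i-1} + q_{i-2} with p_{-2}=0, p_{-1}=1, q_{-2}=1, q_{-1}=0):
  i=0: a_0=22, p_0 = 22*1 + 0 = 22, q_0 = 22*0 + 1 = 1.
  i=1: a_1=4, p_1 = 4*22 + 1 = 89, q_1 = 4*1 + 0 = 4.
  i=2: a_2=2, p_2 = 2*89 + 22 = 200, q_2 = 2*4 + 1 = 9.
  i=3: a_3=2, p_3 = 2*200 + 89 = 489, q_3 = 2*9 + 4 = 22.
  i=4: a_4=1, p_4 = 1*489 + 200 = 689, q_4 = 1*22 + 9 = 31.
  i=5: a_5=2, p_5 = 2*689 + 489 = 1867, q_5 = 2*31 + 22 = 84.
  i=6: a_6=1, p_6 = 1*1867 + 689 = 2556, q_6 = 1*84 + 31 = 115.
  i=7: a_7=2, p_7 = 2*2556 + 1867 = 6979, q_7 = 2*115 + 84 = 314.
  i=8: a_8=2, p_8 = 2*6979 + 2556 = 16514, q_8 = 2*314 + 115 = 743.
  i=9: a_9=4, p_9 = 4*16514 + 6979 = 73035, q_9 = 4*743 + 314 = 3286.
Check: 73035^2 - 494*3286^2 = 5334111225 - 5334111224 = 1, so (x, y) = (73035, 3286) solves the equation, and by the theorem it is the least positive solution.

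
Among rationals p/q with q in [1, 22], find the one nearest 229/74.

Expand x = 229/74 as a continued fraction with the Euclidean algorithm:
  229 = 3*74 + 7, so a_0 = 3.
  74 = 10*7 + 4, so a_1 = 10.
  7 = 1*4 + 3, so a_2 = 1.
  4 = 1*3 + 1, so a_3 = 1.
  3 = 3*1 + 0, so a_4 = 3.
so x = [3; 10, 1, 1, 3].
Convergents (p_i = a_i*p_{i-1} + p_{i-2}, q_i = a_i*q_{i-1} + q_{i-2} with p_{-2}=0, p_{-1}=1, q_{-2}=1, q_{-1}=0), until the denominator exceeds 22:
  i=0: a_0=3, p_0 = 3*1 + 0 = 3, q_0 = 3*0 + 1 = 1.
  i=1: a_1=10, p_1 = 10*3 + 1 = 31, q_1 = 10*1 + 0 = 10.
  i=2: a_2=1, p_2 = 1*31 + 3 = 34, q_2 = 1*10 + 1 = 11.
  i=3: a_3=1, p_3 = 1*34 + 31 = 65, q_3 = 1*11 + 10 = 21.
  i=4: a_4=3, p_4 = 3*65 + 34 = 229, q_4 = 3*21 + 11 = 74.
q_4 = 74 > 22, so the last convergent with denominator <= 22 is p_3/q_3 = 65/21.
The closest fraction with denominator <= 22 is either p_3/q_3 or the intermediate fraction (k*p_3 + p_2)/(k*q_3 + q_2) with the largest k >= 1 whose denominator stays <= 22; these approach x as k grows, and every other convergent or intermediate fraction in range is farther away.
Largest k: floor((22 - q_2)/q_3) = floor((22 - 11)/21) = 0.
Since k = 0, no intermediate fraction beyond p_3/q_3 has denominator <= 22, so the convergent 65/21 is the closest (its error is |229*21 - 65*74|/(74*21) = 1/1554).

65/21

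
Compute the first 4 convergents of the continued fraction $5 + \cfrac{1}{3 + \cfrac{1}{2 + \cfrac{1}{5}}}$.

5/1, 16/3, 37/7, 201/38

Using the convergent recurrence p_i = a_i*p_{i-1} + p_{i-2}, q_i = a_i*q_{i-1} + q_{i-2} with p_{-2}=0, p_{-1}=1, q_{-2}=1, q_{-1}=0:
  i=0: a_0=5, p_0 = 5*1 + 0 = 5, q_0 = 5*0 + 1 = 1.
  i=1: a_1=3, p_1 = 3*5 + 1 = 16, q_1 = 3*1 + 0 = 3.
  i=2: a_2=2, p_2 = 2*16 + 5 = 37, q_2 = 2*3 + 1 = 7.
  i=3: a_3=5, p_3 = 5*37 + 16 = 201, q_3 = 5*7 + 3 = 38.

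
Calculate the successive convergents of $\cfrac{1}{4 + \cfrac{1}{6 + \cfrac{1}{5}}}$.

0/1, 1/4, 6/25, 31/129

Using the convergent recurrence p_i = a_i*p_{i-1} + p_{i-2}, q_i = a_i*q_{i-1} + q_{i-2} with p_{-2}=0, p_{-1}=1, q_{-2}=1, q_{-1}=0:
  i=0: a_0=0, p_0 = 0*1 + 0 = 0, q_0 = 0*0 + 1 = 1.
  i=1: a_1=4, p_1 = 4*0 + 1 = 1, q_1 = 4*1 + 0 = 4.
  i=2: a_2=6, p_2 = 6*1 + 0 = 6, q_2 = 6*4 + 1 = 25.
  i=3: a_3=5, p_3 = 5*6 + 1 = 31, q_3 = 5*25 + 4 = 129.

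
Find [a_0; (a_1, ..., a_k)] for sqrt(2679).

[51; (1, 3, 6, 1, 1, 1, 6, 3, 1, 102)]

Write x_i = (sqrt(2679) + m_i)/d_i with (m_0, d_0) = (0, 1). a_0 = floor(sqrt(2679)) = 51, since 51^2 = 2601 <= 2679 < 2704 = 52^2.
Iterate m_{i+1} = d_i*a_i - m_i, d_{i+1} = (2679 - m_{i+1}^2)/d_i, a_{i+1} = floor((a_0 + m_{i+1})/d_{i+1}):
  m_1 = 1*51 - 0 = 51, d_1 = (2679 - 51^2)/1 = 78/1 = 78, a_1 = floor((51 + 51)/78) = 1.
  m_2 = 78*1 - 51 = 27, d_2 = (2679 - 27^2)/78 = 1950/78 = 25, a_2 = floor((51 + 27)/25) = 3.
  m_3 = 25*3 - 27 = 48, d_3 = (2679 - 48^2)/25 = 375/25 = 15, a_3 = floor((51 + 48)/15) = 6.
  m_4 = 15*6 - 48 = 42, d_4 = (2679 - 42^2)/15 = 915/15 = 61, a_4 = floor((51 + 42)/61) = 1.
  m_5 = 61*1 - 42 = 19, d_5 = (2679 - 19^2)/61 = 2318/61 = 38, a_5 = floor((51 + 19)/38) = 1.
  m_6 = 38*1 - 19 = 19, d_6 = (2679 - 19^2)/38 = 2318/38 = 61, a_6 = floor((51 + 19)/61) = 1.
  m_7 = 61*1 - 19 = 42, d_7 = (2679 - 42^2)/61 = 915/61 = 15, a_7 = floor((51 + 42)/15) = 6.
  m_8 = 15*6 - 42 = 48, d_8 = (2679 - 48^2)/15 = 375/15 = 25, a_8 = floor((51 + 48)/25) = 3.
  m_9 = 25*3 - 48 = 27, d_9 = (2679 - 27^2)/25 = 1950/25 = 78, a_9 = floor((51 + 27)/78) = 1.
  m_10 = 78*1 - 27 = 51, d_10 = (2679 - 51^2)/78 = 78/78 = 1, a_10 = floor((51 + 51)/1) = 102.
  m_11 = 1*102 - 51 = 51, d_11 = (2679 - 51^2)/1 = 78/1 = 78: (m_11, d_11) = (m_1, d_1) = (51, 78), so from here the quotients repeat a_1, ..., a_10; the period length is 10.
Hence the expansion of sqrt(2679) is a_0 = 51 followed by the repeating block 1, 3, 6, 1, 1, 1, 6, 3, 1, 102 (period 10).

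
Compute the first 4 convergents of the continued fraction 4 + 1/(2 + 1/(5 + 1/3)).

4/1, 9/2, 49/11, 156/35

Using the convergent recurrence p_i = a_i*p_{i-1} + p_{i-2}, q_i = a_i*q_{i-1} + q_{i-2} with p_{-2}=0, p_{-1}=1, q_{-2}=1, q_{-1}=0:
  i=0: a_0=4, p_0 = 4*1 + 0 = 4, q_0 = 4*0 + 1 = 1.
  i=1: a_1=2, p_1 = 2*4 + 1 = 9, q_1 = 2*1 + 0 = 2.
  i=2: a_2=5, p_2 = 5*9 + 4 = 49, q_2 = 5*2 + 1 = 11.
  i=3: a_3=3, p_3 = 3*49 + 9 = 156, q_3 = 3*11 + 2 = 35.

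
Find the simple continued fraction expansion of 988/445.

Run the Euclidean algorithm on 988 and 445; the successive quotients are the partial quotients a_0, a_1, ... (each step inverts the fractional part left over by the previous one):
  988 = 2*445 + 98, so a_0 = 2.
  445 = 4*98 + 53, so a_1 = 4.
  98 = 1*53 + 45, so a_2 = 1.
  53 = 1*45 + 8, so a_3 = 1.
  45 = 5*8 + 5, so a_4 = 5.
  8 = 1*5 + 3, so a_5 = 1.
  5 = 1*3 + 2, so a_6 = 1.
  3 = 1*2 + 1, so a_7 = 1.
  2 = 2*1 + 0, so a_8 = 2.
The remainder reaches 0 after 9 divisions, so the expansion has 9 partial quotients, read off in order.

[2; 4, 1, 1, 5, 1, 1, 1, 2]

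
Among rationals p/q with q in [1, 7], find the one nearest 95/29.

23/7

Expand x = 95/29 as a continued fraction with the Euclidean algorithm:
  95 = 3*29 + 8, so a_0 = 3.
  29 = 3*8 + 5, so a_1 = 3.
  8 = 1*5 + 3, so a_2 = 1.
  5 = 1*3 + 2, so a_3 = 1.
  3 = 1*2 + 1, so a_4 = 1.
  2 = 2*1 + 0, so a_5 = 2.
so x = [3; 3, 1, 1, 1, 2].
Convergents (p_i = a_i*p_{i-1} + p_{i-2}, q_i = a_i*q_{i-1} + q_{i-2} with p_{-2}=0, p_{-1}=1, q_{-2}=1, q_{-1}=0), until the denominator exceeds 7:
  i=0: a_0=3, p_0 = 3*1 + 0 = 3, q_0 = 3*0 + 1 = 1.
  i=1: a_1=3, p_1 = 3*3 + 1 = 10, q_1 = 3*1 + 0 = 3.
  i=2: a_2=1, p_2 = 1*10 + 3 = 13, q_2 = 1*3 + 1 = 4.
  i=3: a_3=1, p_3 = 1*13 + 10 = 23, q_3 = 1*4 + 3 = 7.
  i=4: a_4=1, p_4 = 1*23 + 13 = 36, q_4 = 1*7 + 4 = 11.
q_4 = 11 > 7, so the last convergent with denominator <= 7 is p_3/q_3 = 23/7.
The closest fraction with denominator <= 7 is either p_3/q_3 or the intermediate fraction (k*p_3 + p_2)/(k*q_3 + q_2) with the largest k >= 1 whose denominator stays <= 7; these approach x as k grows, and every other convergent or intermediate fraction in range is farther away.
Largest k: floor((7 - q_2)/q_3) = floor((7 - 4)/7) = 0.
Since k = 0, no intermediate fraction beyond p_3/q_3 has denominator <= 7, so the convergent 23/7 is the closest (its error is |95*7 - 23*29|/(29*7) = 2/203).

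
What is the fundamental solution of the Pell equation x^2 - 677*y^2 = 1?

First expand sqrt(677) as a continued fraction. With x_i = (sqrt(677) + m_i)/d_i and (m_0, d_0) = (0, 1): a_0 = floor(sqrt(677)) = 26, since 26^2 = 676 <= 677 < 729 = 27^2.
Iterate m_{i+1} = d_i*a_i - m_i, d_{i+1} = (677 - m_{i+1}^2)/d_i, a_{i+1} = floor((a_0 + m_{i+1})/d_{i+1}):
  m_1 = 1*26 - 0 = 26, d_1 = (677 - 26^2)/1 = 1/1 = 1, a_1 = floor((26 + 26)/1) = 52.
  m_2 = 1*52 - 26 = 26, d_2 = (677 - 26^2)/1 = 1/1 = 1: (m_2, d_2) = (m_1, d_1) = (26, 1), so from here the quotient a_1 repeats; the period length is 1.
So sqrt(677) = [26; (52)] with period length k = 1.
k is odd, so (p_{k-1}, q_{k-1}) only solves x^2 - 677y^2 = -1 and the fundamental solution of x^2 - 677y^2 = 1 is (p_{2k-1}, q_{2k-1}) = (p_1, q_1); compute convergents through index 1, running through the period twice.
Convergents (p_i = a_i*p_{i-1} + p_{i-2}, q_i = a_i*q_{i-1} + q_{i-2} with p_{-2}=0, p_{-1}=1, q_{-2}=1, q_{-1}=0):
  i=0: a_0=26, p_0 = 26*1 + 0 = 26, q_0 = 26*0 + 1 = 1.
  i=1: a_1=52, p_1 = 52*26 + 1 = 1353, q_1 = 52*1 + 0 = 52.
Indeed p_0^2 - 677*q_0^2 = 676 - 677 = -1, not +1.
Check: 1353^2 - 677*52^2 = 1830609 - 1830608 = 1, so (x, y) = (1353, 52) solves the equation, and by the theorem it is the least positive solution.

(x, y) = (1353, 52)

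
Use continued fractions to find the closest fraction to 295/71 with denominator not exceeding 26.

54/13

Expand x = 295/71 as a continued fraction with the Euclidean algorithm:
  295 = 4*71 + 11, so a_0 = 4.
  71 = 6*11 + 5, so a_1 = 6.
  11 = 2*5 + 1, so a_2 = 2.
  5 = 5*1 + 0, so a_3 = 5.
so x = [4; 6, 2, 5].
Convergents (p_i = a_i*p_{i-1} + p_{i-2}, q_i = a_i*q_{i-1} + q_{i-2} with p_{-2}=0, p_{-1}=1, q_{-2}=1, q_{-1}=0), until the denominator exceeds 26:
  i=0: a_0=4, p_0 = 4*1 + 0 = 4, q_0 = 4*0 + 1 = 1.
  i=1: a_1=6, p_1 = 6*4 + 1 = 25, q_1 = 6*1 + 0 = 6.
  i=2: a_2=2, p_2 = 2*25 + 4 = 54, q_2 = 2*6 + 1 = 13.
  i=3: a_3=5, p_3 = 5*54 + 25 = 295, q_3 = 5*13 + 6 = 71.
q_3 = 71 > 26, so the last convergent with denominator <= 26 is p_2/q_2 = 54/13.
The closest fraction with denominator <= 26 is either p_2/q_2 or the intermediate fraction (k*p_2 + p_1)/(k*q_2 + q_1) with the largest k >= 1 whose denominator stays <= 26; these approach x as k grows, and every other convergent or intermediate fraction in range is farther away.
Largest k: floor((26 - q_1)/q_2) = floor((26 - 6)/13) = 1.
That gives (1*54 + 25)/(1*13 + 6) = 79/19.
Compare the errors: |x - 54/13| = |295*13 - 54*71|/(71*13) = 1/923, and |x - 79/19| = |295*19 - 79*71|/(71*19) = 4/1349.
Cross-multiplying, 1*1349 = 1349 < 3692 = 4*923, so 1/923 is smaller: the convergent 54/13 is closer to x than 79/19.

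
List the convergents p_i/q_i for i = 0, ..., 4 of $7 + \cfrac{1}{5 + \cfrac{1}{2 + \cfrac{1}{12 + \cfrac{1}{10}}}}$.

Using the convergent recurrence p_i = a_i*p_{i-1} + p_{i-2}, q_i = a_i*q_{i-1} + q_{i-2} with p_{-2}=0, p_{-1}=1, q_{-2}=1, q_{-1}=0:
  i=0: a_0=7, p_0 = 7*1 + 0 = 7, q_0 = 7*0 + 1 = 1.
  i=1: a_1=5, p_1 = 5*7 + 1 = 36, q_1 = 5*1 + 0 = 5.
  i=2: a_2=2, p_2 = 2*36 + 7 = 79, q_2 = 2*5 + 1 = 11.
  i=3: a_3=12, p_3 = 12*79 + 36 = 984, q_3 = 12*11 + 5 = 137.
  i=4: a_4=10, p_4 = 10*984 + 79 = 9919, q_4 = 10*137 + 11 = 1381.

7/1, 36/5, 79/11, 984/137, 9919/1381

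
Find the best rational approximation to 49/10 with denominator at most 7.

Expand x = 49/10 as a continued fraction with the Euclidean algorithm:
  49 = 4*10 + 9, so a_0 = 4.
  10 = 1*9 + 1, so a_1 = 1.
  9 = 9*1 + 0, so a_2 = 9.
so x = [4; 1, 9].
Convergents (p_i = a_i*p_{i-1} + p_{i-2}, q_i = a_i*q_{i-1} + q_{i-2} with p_{-2}=0, p_{-1}=1, q_{-2}=1, q_{-1}=0), until the denominator exceeds 7:
  i=0: a_0=4, p_0 = 4*1 + 0 = 4, q_0 = 4*0 + 1 = 1.
  i=1: a_1=1, p_1 = 1*4 + 1 = 5, q_1 = 1*1 + 0 = 1.
  i=2: a_2=9, p_2 = 9*5 + 4 = 49, q_2 = 9*1 + 1 = 10.
q_2 = 10 > 7, so the last convergent with denominator <= 7 is p_1/q_1 = 5/1.
The closest fraction with denominator <= 7 is either p_1/q_1 or the intermediate fraction (k*p_1 + p_0)/(k*q_1 + q_0) with the largest k >= 1 whose denominator stays <= 7; these approach x as k grows, and every other convergent or intermediate fraction in range is farther away.
Largest k: floor((7 - q_0)/q_1) = floor((7 - 1)/1) = 6.
That gives (6*5 + 4)/(6*1 + 1) = 34/7.
Compare the errors: |x - 5/1| = |49*1 - 5*10|/(10*1) = 1/10, and |x - 34/7| = |49*7 - 34*10|/(10*7) = 3/70.
Cross-multiplying, 3*10 = 30 < 70 = 1*70, so 3/70 is smaller: the intermediate fraction 34/7 is closer to x than 5/1.

34/7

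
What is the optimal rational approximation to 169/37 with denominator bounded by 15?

32/7

Expand x = 169/37 as a continued fraction with the Euclidean algorithm:
  169 = 4*37 + 21, so a_0 = 4.
  37 = 1*21 + 16, so a_1 = 1.
  21 = 1*16 + 5, so a_2 = 1.
  16 = 3*5 + 1, so a_3 = 3.
  5 = 5*1 + 0, so a_4 = 5.
so x = [4; 1, 1, 3, 5].
Convergents (p_i = a_i*p_{i-1} + p_{i-2}, q_i = a_i*q_{i-1} + q_{i-2} with p_{-2}=0, p_{-1}=1, q_{-2}=1, q_{-1}=0), until the denominator exceeds 15:
  i=0: a_0=4, p_0 = 4*1 + 0 = 4, q_0 = 4*0 + 1 = 1.
  i=1: a_1=1, p_1 = 1*4 + 1 = 5, q_1 = 1*1 + 0 = 1.
  i=2: a_2=1, p_2 = 1*5 + 4 = 9, q_2 = 1*1 + 1 = 2.
  i=3: a_3=3, p_3 = 3*9 + 5 = 32, q_3 = 3*2 + 1 = 7.
  i=4: a_4=5, p_4 = 5*32 + 9 = 169, q_4 = 5*7 + 2 = 37.
q_4 = 37 > 15, so the last convergent with denominator <= 15 is p_3/q_3 = 32/7.
The closest fraction with denominator <= 15 is either p_3/q_3 or the intermediate fraction (k*p_3 + p_2)/(k*q_3 + q_2) with the largest k >= 1 whose denominator stays <= 15; these approach x as k grows, and every other convergent or intermediate fraction in range is farther away.
Largest k: floor((15 - q_2)/q_3) = floor((15 - 2)/7) = 1.
That gives (1*32 + 9)/(1*7 + 2) = 41/9.
Compare the errors: |x - 32/7| = |169*7 - 32*37|/(37*7) = 1/259, and |x - 41/9| = |169*9 - 41*37|/(37*9) = 4/333.
Cross-multiplying, 1*333 = 333 < 1036 = 4*259, so 1/259 is smaller: the convergent 32/7 is closer to x than 41/9.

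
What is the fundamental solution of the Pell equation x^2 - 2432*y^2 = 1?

First expand sqrt(2432) as a continued fraction. With x_i = (sqrt(2432) + m_i)/d_i and (m_0, d_0) = (0, 1): a_0 = floor(sqrt(2432)) = 49, since 49^2 = 2401 <= 2432 < 2500 = 50^2.
Iterate m_{i+1} = d_i*a_i - m_i, d_{i+1} = (2432 - m_{i+1}^2)/d_i, a_{i+1} = floor((a_0 + m_{i+1})/d_{i+1}):
  m_1 = 1*49 - 0 = 49, d_1 = (2432 - 49^2)/1 = 31/1 = 31, a_1 = floor((49 + 49)/31) = 3.
  m_2 = 31*3 - 49 = 44, d_2 = (2432 - 44^2)/31 = 496/31 = 16, a_2 = floor((49 + 44)/16) = 5.
  m_3 = 16*5 - 44 = 36, d_3 = (2432 - 36^2)/16 = 1136/16 = 71, a_3 = floor((49 + 36)/71) = 1.
  m_4 = 71*1 - 36 = 35, d_4 = (2432 - 35^2)/71 = 1207/71 = 17, a_4 = floor((49 + 35)/17) = 4.
  m_5 = 17*4 - 35 = 33, d_5 = (2432 - 33^2)/17 = 1343/17 = 79, a_5 = floor((49 + 33)/79) = 1.
  m_6 = 79*1 - 33 = 46, d_6 = (2432 - 46^2)/79 = 316/79 = 4, a_6 = floor((49 + 46)/4) = 23.
  m_7 = 4*23 - 46 = 46, d_7 = (2432 - 46^2)/4 = 316/4 = 79, a_7 = floor((49 + 46)/79) = 1.
  m_8 = 79*1 - 46 = 33, d_8 = (2432 - 33^2)/79 = 1343/79 = 17, a_8 = floor((49 + 33)/17) = 4.
  m_9 = 17*4 - 33 = 35, d_9 = (2432 - 35^2)/17 = 1207/17 = 71, a_9 = floor((49 + 35)/71) = 1.
  m_10 = 71*1 - 35 = 36, d_10 = (2432 - 36^2)/71 = 1136/71 = 16, a_10 = floor((49 + 36)/16) = 5.
  m_11 = 16*5 - 36 = 44, d_11 = (2432 - 44^2)/16 = 496/16 = 31, a_11 = floor((49 + 44)/31) = 3.
  m_12 = 31*3 - 44 = 49, d_12 = (2432 - 49^2)/31 = 31/31 = 1, a_12 = floor((49 + 49)/1) = 98.
  m_13 = 1*98 - 49 = 49, d_13 = (2432 - 49^2)/1 = 31/1 = 31: (m_13, d_13) = (m_1, d_1) = (49, 31), so from here the quotients repeat a_1, ..., a_12; the period length is 12.
So sqrt(2432) = [49; (3, 5, 1, 4, 1, 23, 1, 4, 1, 5, 3, 98)] with period length k = 12.
k is even, so the fundamental solution of x^2 - 2432y^2 = 1 is (p_{k-1}, q_{k-1}) = (p_11, q_11); compute convergents through index 11.
Convergents (p_i = a_i*p_{i-1} + p_{i-2}, q_i = a_i*q_{i-1} + q_{i-2} with p_{-2}=0, p_{-1}=1, q_{-2}=1, q_{-1}=0):
  i=0: a_0=49, p_0 = 49*1 + 0 = 49, q_0 = 49*0 + 1 = 1.
  i=1: a_1=3, p_1 = 3*49 + 1 = 148, q_1 = 3*1 + 0 = 3.
  i=2: a_2=5, p_2 = 5*148 + 49 = 789, q_2 = 5*3 + 1 = 16.
  i=3: a_3=1, p_3 = 1*789 + 148 = 937, q_3 = 1*16 + 3 = 19.
  i=4: a_4=4, p_4 = 4*937 + 789 = 4537, q_4 = 4*19 + 16 = 92.
  i=5: a_5=1, p_5 = 1*4537 + 937 = 5474, q_5 = 1*92 + 19 = 111.
  i=6: a_6=23, p_6 = 23*5474 + 4537 = 130439, q_6 = 23*111 + 92 = 2645.
  i=7: a_7=1, p_7 = 1*130439 + 5474 = 135913, q_7 = 1*2645 + 111 = 2756.
  i=8: a_8=4, p_8 = 4*135913 + 130439 = 674091, q_8 = 4*2756 + 2645 = 13669.
  i=9: a_9=1, p_9 = 1*674091 + 135913 = 810004, q_9 = 1*13669 + 2756 = 16425.
  i=10: a_10=5, p_10 = 5*810004 + 674091 = 4724111, q_10 = 5*16425 + 13669 = 95794.
  i=11: a_11=3, p_11 = 3*4724111 + 810004 = 14982337, q_11 = 3*95794 + 16425 = 303807.
Check: 14982337^2 - 2432*303807^2 = 224470421981569 - 224470421981568 = 1, so (x, y) = (14982337, 303807) solves the equation, and by the theorem it is the least positive solution.

(x, y) = (14982337, 303807)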